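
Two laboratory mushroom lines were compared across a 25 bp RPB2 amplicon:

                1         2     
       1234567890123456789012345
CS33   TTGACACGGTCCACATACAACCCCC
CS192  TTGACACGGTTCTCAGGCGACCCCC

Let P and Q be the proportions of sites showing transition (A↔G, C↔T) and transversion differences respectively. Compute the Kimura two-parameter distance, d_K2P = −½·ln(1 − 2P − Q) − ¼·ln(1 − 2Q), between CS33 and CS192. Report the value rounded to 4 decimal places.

Differing sites — 11:C/T (Ti); 13:A/T (Tv); 16:T/G (Tv); 17:A/G (Ti); 19:A/G (Ti).
Of the 5 differences, 3 transitions and 2 transversions over 25 sites: P = 3/25 = 0.120000, Q = 2/25 = 0.080000.
d = −0.5·ln(0.680000) − 0.25·ln(0.840000) = −0.5·(-0.385662) − 0.25·(-0.174353) = 0.2364.

0.2364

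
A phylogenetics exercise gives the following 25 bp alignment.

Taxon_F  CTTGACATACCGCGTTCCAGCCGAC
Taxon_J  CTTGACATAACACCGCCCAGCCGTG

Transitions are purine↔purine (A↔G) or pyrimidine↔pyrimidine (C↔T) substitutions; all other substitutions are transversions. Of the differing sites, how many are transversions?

5

Differing sites — 10:C/A (Tv); 12:G/A (Ti); 14:G/C (Tv); 15:T/G (Tv); 16:T/C (Ti); 24:A/T (Tv); 25:C/G (Tv).
Of the 7 differences, 2 transitions and 5 transversions, so the answer is 5.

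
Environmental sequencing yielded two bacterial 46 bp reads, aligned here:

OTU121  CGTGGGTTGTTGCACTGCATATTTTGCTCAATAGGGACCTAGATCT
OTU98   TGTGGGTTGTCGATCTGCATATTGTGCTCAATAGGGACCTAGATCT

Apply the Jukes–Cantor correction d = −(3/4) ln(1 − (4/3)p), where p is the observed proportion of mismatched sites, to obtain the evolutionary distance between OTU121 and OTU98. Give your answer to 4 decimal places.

Differing sites — 1:C/T; 11:T/C; 13:C/A; 14:A/T; 24:T/G.
p = 5/46 = 0.108696.
d = −0.75 · ln(1 − (4/3)·0.108696) = −0.75 · ln(0.855072) = −0.75 · (-0.156570) = 0.1174.

0.1174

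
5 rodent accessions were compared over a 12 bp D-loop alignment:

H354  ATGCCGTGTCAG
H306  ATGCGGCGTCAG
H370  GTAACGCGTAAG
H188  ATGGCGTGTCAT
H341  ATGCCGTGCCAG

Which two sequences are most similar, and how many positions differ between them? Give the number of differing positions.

Pairwise Hamming distances:
  H354 vs H306: 2
  H354 vs H370: 5
  H354 vs H188: 2
  H354 vs H341: 1
  H306 vs H370: 5
  H306 vs H188: 4
  H306 vs H341: 3
  H370 vs H188: 6
  H370 vs H341: 6
  H188 vs H341: 3
The smallest is 1, between H354 and H341.

1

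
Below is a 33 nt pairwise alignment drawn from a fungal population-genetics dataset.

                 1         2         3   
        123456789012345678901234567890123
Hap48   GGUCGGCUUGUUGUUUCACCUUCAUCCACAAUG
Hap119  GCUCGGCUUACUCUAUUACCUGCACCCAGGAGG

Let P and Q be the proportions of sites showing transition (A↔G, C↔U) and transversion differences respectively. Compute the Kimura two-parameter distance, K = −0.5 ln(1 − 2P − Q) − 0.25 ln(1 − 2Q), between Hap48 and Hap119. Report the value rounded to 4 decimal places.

0.4446

Differing sites — 2:G/C (Tv); 10:G/A (Ti); 11:U/C (Ti); 13:G/C (Tv); 15:U/A (Tv); 17:C/U (Ti); 22:U/G (Tv); 25:U/C (Ti); 29:C/G (Tv); 30:A/G (Ti); 32:U/G (Tv).
Of the 11 differences, 5 transitions and 6 transversions over 33 sites: P = 5/33 = 0.151515, Q = 6/33 = 0.181818.
d = −0.5·ln(0.515152) − 0.25·ln(0.636364) = −0.5·(-0.663293) − 0.25·(-0.451985) = 0.4446.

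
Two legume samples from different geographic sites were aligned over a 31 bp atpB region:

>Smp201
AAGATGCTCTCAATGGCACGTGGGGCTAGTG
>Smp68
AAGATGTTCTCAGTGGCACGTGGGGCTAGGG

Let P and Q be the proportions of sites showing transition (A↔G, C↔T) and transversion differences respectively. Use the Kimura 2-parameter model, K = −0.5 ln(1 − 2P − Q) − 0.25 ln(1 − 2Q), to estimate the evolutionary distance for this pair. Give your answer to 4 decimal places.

Differing sites — 7:C/T (Ti); 13:A/G (Ti); 30:T/G (Tv).
Of the 3 differences, 2 transitions and 1 transversion over 31 sites: P = 2/31 = 0.064516, Q = 1/31 = 0.032258.
d = −0.5·ln(0.838710) − 0.25·ln(0.935484) = −0.5·(-0.175890) − 0.25·(-0.066691) = 0.1046.

0.1046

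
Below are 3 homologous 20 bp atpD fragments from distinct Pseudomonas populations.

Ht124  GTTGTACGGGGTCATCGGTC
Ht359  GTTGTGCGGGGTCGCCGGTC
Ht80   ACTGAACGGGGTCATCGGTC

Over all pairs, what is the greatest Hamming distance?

Pairwise Hamming distances:
  Ht124 vs Ht359: 3
  Ht124 vs Ht80: 3
  Ht359 vs Ht80: 6
The largest is 6, between Ht359 and Ht80.

6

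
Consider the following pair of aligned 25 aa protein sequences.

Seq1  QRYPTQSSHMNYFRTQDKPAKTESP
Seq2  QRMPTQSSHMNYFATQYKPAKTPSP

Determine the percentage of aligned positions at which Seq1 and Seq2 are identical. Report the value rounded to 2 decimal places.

84.00%

Differing sites — 3:Y/M; 14:R/A; 17:D/Y; 23:E/P.
21 of the 25 sites match, so the percent identity is 21/25 × 100 = 84.00%.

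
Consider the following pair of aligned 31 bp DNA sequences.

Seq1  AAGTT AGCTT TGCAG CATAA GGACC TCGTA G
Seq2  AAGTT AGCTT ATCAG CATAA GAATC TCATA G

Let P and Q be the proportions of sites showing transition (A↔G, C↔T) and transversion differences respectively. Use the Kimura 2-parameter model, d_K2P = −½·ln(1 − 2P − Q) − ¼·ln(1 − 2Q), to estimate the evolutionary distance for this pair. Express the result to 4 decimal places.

0.1838

Mismatches occur at site 11 (T→A, transversion), site 12 (G→T, transversion), site 22 (G→A, transition), site 24 (C→T, transition), site 28 (G→A, transition).
Of the 5 differences, 3 transitions and 2 transversions over 31 sites: P = 3/31 = 0.096774, Q = 2/31 = 0.064516.
d = −0.5·ln(0.741936) − 0.25·ln(0.870968) = −0.5·(-0.298492) − 0.25·(-0.138150) = 0.1838.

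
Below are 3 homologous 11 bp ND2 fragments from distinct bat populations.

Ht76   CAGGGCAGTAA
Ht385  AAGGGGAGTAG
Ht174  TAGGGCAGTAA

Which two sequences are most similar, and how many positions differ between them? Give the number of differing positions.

Pairwise Hamming distances:
  Ht76 vs Ht385: 3
  Ht76 vs Ht174: 1
  Ht385 vs Ht174: 3
The smallest is 1, between Ht76 and Ht174.

1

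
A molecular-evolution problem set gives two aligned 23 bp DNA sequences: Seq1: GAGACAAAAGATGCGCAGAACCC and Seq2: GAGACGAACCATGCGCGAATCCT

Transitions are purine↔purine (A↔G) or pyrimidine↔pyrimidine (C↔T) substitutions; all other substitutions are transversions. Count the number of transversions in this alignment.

Mismatches occur at site 6 (A↔G, transition), site 9 (A↔C, transversion), site 10 (G↔C, transversion), site 17 (A↔G, transition), site 18 (G↔A, transition), site 20 (A↔T, transversion), site 23 (C↔T, transition).
Of the 7 differences, 4 transitions and 3 transversions, so the answer is 3.

3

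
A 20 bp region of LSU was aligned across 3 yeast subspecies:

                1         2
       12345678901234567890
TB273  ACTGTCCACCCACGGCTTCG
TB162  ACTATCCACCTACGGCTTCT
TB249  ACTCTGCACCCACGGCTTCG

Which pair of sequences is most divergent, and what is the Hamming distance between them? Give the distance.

4

Pairwise Hamming distances:
  TB273 vs TB162: 3
  TB273 vs TB249: 2
  TB162 vs TB249: 4
The largest is 4, between TB162 and TB249.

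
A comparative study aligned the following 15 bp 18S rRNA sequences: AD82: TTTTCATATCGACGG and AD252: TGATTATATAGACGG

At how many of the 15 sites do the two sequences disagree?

Mismatches occur at site 2 (T/G), site 3 (T/A), site 5 (C/T), site 10 (C/A).
That gives 4 mismatches out of 15 aligned sites, so the Hamming distance is 4.

4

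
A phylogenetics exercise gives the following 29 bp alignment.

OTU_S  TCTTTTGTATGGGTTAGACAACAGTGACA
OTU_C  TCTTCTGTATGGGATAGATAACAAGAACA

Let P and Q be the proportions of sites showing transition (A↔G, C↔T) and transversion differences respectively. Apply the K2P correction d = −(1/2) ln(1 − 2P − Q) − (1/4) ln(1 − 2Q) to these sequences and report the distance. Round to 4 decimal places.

0.2485

Differing sites — 5:T/C (Ti); 14:T/A (Tv); 19:C/T (Ti); 24:G/A (Ti); 25:T/G (Tv); 26:G/A (Ti).
Of the 6 differences, 4 transitions and 2 transversions over 29 sites: P = 4/29 = 0.137931, Q = 2/29 = 0.068966.
d = −0.5·ln(0.655172) − 0.25·ln(0.862068) = −0.5·(-0.422857) − 0.25·(-0.148421) = 0.2485.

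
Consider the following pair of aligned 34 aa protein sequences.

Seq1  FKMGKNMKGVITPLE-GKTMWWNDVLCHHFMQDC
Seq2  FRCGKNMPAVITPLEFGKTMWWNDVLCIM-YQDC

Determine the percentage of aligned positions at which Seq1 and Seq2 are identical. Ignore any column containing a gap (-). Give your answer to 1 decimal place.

78.1%

Excluding the 2 gap columns leaves 32 comparable sites.
Differing sites — 2:K/R; 3:M/C; 8:K/P; 9:G/A; 28:H/I; 29:H/M; 31:M/Y.
25 of the 32 comparable sites match, so the percent identity is 25/32 × 100 = 78.1%.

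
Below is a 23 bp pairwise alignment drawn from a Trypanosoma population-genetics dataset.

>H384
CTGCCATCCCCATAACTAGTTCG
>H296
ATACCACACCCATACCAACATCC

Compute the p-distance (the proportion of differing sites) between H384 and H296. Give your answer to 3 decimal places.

Mismatches occur at site 1 (C↔A), site 3 (G↔A), site 7 (T↔C), site 8 (C↔A), site 15 (A↔C), site 17 (T↔A), site 19 (G↔C), site 20 (T↔A), site 23 (G↔C).
There are 9 differences over 23 sites, so p = 9/23 = 0.391.

0.391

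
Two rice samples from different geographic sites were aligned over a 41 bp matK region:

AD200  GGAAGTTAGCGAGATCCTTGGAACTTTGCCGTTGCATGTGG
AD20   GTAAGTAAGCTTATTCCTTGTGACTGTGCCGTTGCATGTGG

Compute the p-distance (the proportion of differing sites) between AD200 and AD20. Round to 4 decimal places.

Mismatches occur at site 2 (G↔T), site 7 (T↔A), site 11 (G↔T), site 12 (A↔T), site 13 (G↔A), site 14 (A↔T), site 21 (G↔T), site 22 (A↔G), site 26 (T↔G).
There are 9 differences over 41 sites, so p = 9/41 = 0.2195.

0.2195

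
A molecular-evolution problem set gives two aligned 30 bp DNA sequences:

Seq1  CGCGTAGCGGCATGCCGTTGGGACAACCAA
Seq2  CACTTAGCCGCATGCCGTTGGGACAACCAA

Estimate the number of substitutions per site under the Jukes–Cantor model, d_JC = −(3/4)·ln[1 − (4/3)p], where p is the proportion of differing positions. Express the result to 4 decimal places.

0.1073

Mismatches occur at site 2 (G↔A), site 4 (G↔T), site 9 (G↔C).
p = 3/30 = 0.100000.
d = −0.75 · ln(1 − (4/3)·0.100000) = −0.75 · ln(0.866667) = −0.75 · (-0.143100) = 0.1073.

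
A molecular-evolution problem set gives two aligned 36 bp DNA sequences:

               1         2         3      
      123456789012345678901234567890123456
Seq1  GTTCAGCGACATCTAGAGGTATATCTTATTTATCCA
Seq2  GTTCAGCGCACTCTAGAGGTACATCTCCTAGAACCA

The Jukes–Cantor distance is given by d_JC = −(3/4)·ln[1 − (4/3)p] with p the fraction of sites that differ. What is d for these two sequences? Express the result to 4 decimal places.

0.3041

Differing sites — 9:A/C; 10:C/A; 11:A/C; 22:T/C; 27:T/C; 28:A/C; 30:T/A; 31:T/G; 33:T/A.
p = 9/36 = 0.250000.
d = −0.75 · ln(1 − (4/3)·0.250000) = −0.75 · ln(0.666667) = −0.75 · (-0.405465) = 0.3041.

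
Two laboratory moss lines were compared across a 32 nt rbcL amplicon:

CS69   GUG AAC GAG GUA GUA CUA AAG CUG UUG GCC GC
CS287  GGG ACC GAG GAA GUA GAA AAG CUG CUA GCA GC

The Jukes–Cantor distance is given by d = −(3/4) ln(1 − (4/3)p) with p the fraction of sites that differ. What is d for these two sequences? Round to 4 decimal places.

Differing sites — 2:U/G; 5:A/C; 11:U/A; 16:C/G; 17:U/A; 25:U/C; 27:G/A; 30:C/A.
p = 8/32 = 0.250000.
d = −0.75 · ln(1 − (4/3)·0.250000) = −0.75 · ln(0.666667) = −0.75 · (-0.405465) = 0.3041.

0.3041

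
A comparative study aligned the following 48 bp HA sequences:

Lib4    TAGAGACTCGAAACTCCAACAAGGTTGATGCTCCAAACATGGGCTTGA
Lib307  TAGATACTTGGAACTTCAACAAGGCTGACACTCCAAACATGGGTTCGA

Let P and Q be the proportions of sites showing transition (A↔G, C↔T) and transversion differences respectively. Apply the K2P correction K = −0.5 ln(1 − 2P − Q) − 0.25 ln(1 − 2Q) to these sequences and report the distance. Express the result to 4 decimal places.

0.2292

The sequences differ at positions 5 (G/T, transversion), 9 (C/T, transition), 11 (A/G, transition), 16 (C/T, transition), 25 (T/C, transition), 29 (T/C, transition), 30 (G/A, transition), 44 (C/T, transition), 46 (T/C, transition).
Of the 9 differences, 8 transitions and 1 transversion over 48 sites: P = 8/48 = 0.166667, Q = 1/48 = 0.020833.
d = −0.5·ln(0.645833) − 0.25·ln(0.958334) = −0.5·(-0.437214) − 0.25·(-0.042559) = 0.2292.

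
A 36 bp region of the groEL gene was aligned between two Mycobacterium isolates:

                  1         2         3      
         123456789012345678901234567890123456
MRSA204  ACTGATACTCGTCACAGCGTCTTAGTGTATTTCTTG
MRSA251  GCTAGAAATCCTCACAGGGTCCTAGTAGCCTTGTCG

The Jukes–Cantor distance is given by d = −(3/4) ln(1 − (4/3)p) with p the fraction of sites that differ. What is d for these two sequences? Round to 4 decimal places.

Differing sites — 1:A/G; 4:G/A; 5:A/G; 6:T/A; 8:C/A; 11:G/C; 18:C/G; 22:T/C; 27:G/A; 28:T/G; 29:A/C; 30:T/C; 33:C/G; 35:T/C.
p = 14/36 = 0.388889.
d = −0.75 · ln(1 − (4/3)·0.388889) = −0.75 · ln(0.481481) = −0.75 · (-0.730889) = 0.5482.

0.5482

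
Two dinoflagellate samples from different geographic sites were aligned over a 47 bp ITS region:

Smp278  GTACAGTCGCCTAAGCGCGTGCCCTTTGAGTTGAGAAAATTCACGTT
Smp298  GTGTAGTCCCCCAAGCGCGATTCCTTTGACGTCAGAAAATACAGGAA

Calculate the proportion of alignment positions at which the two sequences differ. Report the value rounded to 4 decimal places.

Mismatches occur at site 3 (A→G), site 4 (C→T), site 9 (G→C), site 12 (T→C), site 20 (T→A), site 21 (G→T), site 22 (C→T), site 30 (G→C), site 31 (T→G), site 33 (G→C), site 41 (T→A), site 44 (C→G), site 46 (T→A), site 47 (T→A).
There are 14 differences over 47 sites, so p = 14/47 = 0.2979.

0.2979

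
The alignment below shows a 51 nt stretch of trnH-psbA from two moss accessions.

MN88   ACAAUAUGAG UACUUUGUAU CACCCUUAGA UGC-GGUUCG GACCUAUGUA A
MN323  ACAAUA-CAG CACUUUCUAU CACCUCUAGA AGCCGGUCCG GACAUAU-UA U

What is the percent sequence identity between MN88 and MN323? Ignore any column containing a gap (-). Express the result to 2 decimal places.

81.25%

Excluding the 3 gap columns leaves 48 comparable sites.
The sequences differ at positions 8 (G/C), 11 (U/C), 17 (G/C), 25 (C/U), 26 (U/C), 31 (U/A), 38 (U/C), 44 (C/A), 51 (A/U).
39 of the 48 comparable sites match, so the percent identity is 39/48 × 100 = 81.25%.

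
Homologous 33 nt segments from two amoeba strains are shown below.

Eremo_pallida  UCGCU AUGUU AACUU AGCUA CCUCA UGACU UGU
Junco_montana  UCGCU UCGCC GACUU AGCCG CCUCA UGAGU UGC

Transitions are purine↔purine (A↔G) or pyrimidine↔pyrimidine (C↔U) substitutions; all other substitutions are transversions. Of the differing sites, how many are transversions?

Mismatches occur at site 6 (A↔U, transversion), site 7 (U↔C, transition), site 9 (U↔C, transition), site 10 (U↔C, transition), site 11 (A↔G, transition), site 19 (U↔C, transition), site 20 (A↔G, transition), site 29 (C↔G, transversion), site 33 (U↔C, transition).
Of the 9 differences, 7 transitions and 2 transversions, so the answer is 2.

2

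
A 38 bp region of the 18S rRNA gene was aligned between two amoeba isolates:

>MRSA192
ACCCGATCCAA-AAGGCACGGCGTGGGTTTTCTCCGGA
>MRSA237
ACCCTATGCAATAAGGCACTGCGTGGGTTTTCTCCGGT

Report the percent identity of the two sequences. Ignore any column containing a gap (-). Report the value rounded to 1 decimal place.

Excluding the 1 gap column leaves 37 comparable sites.
Differing sites — 5:G/T; 8:C/G; 20:G/T; 38:A/T.
33 of the 37 comparable sites match, so the percent identity is 33/37 × 100 = 89.2%.

89.2%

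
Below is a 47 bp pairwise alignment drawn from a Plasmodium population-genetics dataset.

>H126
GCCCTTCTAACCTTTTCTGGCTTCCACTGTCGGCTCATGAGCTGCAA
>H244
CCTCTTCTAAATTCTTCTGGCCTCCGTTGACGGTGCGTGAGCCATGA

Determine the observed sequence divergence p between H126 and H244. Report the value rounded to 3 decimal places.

0.340

Differing sites — 1:G/C; 3:C/T; 11:C/A; 12:C/T; 14:T/C; 22:T/C; 26:A/G; 27:C/T; 30:T/A; 34:C/T; 35:T/G; 37:A/G; 43:T/C; 44:G/A; 45:C/T; 46:A/G.
There are 16 differences over 47 sites, so p = 16/47 = 0.340.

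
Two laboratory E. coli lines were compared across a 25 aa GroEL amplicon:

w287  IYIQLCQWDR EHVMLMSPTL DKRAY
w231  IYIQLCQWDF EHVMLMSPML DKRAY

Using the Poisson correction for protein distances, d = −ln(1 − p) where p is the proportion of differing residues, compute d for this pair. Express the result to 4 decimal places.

0.0834

Differing sites — 10:R/F; 19:T/M.
p = 2/25 = 0.080000.
d = −ln(1 − 0.080000) = −ln(0.920000) = 0.0834.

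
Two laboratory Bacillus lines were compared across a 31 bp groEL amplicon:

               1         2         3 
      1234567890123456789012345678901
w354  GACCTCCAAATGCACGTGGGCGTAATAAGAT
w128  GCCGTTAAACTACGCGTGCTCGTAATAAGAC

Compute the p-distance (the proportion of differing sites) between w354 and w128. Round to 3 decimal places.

0.323

Mismatches occur at site 2 (A/C), site 4 (C/G), site 6 (C/T), site 7 (C/A), site 10 (A/C), site 12 (G/A), site 14 (A/G), site 19 (G/C), site 20 (G/T), site 31 (T/C).
There are 10 differences over 31 sites, so p = 10/31 = 0.323.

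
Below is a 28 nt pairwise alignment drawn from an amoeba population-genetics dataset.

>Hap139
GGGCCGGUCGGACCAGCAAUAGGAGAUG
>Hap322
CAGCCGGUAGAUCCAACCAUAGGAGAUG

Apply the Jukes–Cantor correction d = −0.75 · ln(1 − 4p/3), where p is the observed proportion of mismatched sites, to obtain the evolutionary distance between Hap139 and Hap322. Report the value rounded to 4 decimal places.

Mismatches occur at site 1 (G/C), site 2 (G/A), site 9 (C/A), site 11 (G/A), site 12 (A/U), site 16 (G/A), site 18 (A/C).
p = 7/28 = 0.250000.
d = −0.75 · ln(1 − (4/3)·0.250000) = −0.75 · ln(0.666667) = −0.75 · (-0.405465) = 0.3041.

0.3041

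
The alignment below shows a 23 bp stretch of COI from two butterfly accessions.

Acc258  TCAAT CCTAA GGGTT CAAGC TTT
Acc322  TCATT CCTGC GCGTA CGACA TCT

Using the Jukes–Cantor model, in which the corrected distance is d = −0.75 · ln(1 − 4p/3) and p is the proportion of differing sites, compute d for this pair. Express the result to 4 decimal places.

Differing sites — 4:A/T; 9:A/G; 10:A/C; 12:G/C; 15:T/A; 17:A/G; 19:G/C; 20:C/A; 22:T/C.
p = 9/23 = 0.391304.
d = −0.75 · ln(1 − (4/3)·0.391304) = −0.75 · ln(0.478261) = −0.75 · (-0.737599) = 0.5532.

0.5532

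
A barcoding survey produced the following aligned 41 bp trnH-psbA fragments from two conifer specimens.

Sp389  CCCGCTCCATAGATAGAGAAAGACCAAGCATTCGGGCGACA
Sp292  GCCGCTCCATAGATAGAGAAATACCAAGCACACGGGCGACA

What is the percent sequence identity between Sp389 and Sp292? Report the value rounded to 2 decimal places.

90.24%

Differing sites — 1:C/G; 22:G/T; 31:T/C; 32:T/A.
37 of the 41 sites match, so the percent identity is 37/41 × 100 = 90.24%.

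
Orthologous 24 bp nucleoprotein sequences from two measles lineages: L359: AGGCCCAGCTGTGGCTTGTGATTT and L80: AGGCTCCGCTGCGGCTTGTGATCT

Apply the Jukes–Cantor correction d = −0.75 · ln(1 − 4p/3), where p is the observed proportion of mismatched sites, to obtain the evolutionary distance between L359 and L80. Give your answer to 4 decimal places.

Differing sites — 5:C/T; 7:A/C; 12:T/C; 23:T/C.
p = 4/24 = 0.166667.
d = −0.75 · ln(1 − (4/3)·0.166667) = −0.75 · ln(0.777777) = −0.75 · (-0.251315) = 0.1885.

0.1885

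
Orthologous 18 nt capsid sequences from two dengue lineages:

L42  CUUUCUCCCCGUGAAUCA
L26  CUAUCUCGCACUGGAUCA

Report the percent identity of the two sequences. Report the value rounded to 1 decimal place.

Differing sites — 3:U/A; 8:C/G; 10:C/A; 11:G/C; 14:A/G.
13 of the 18 sites match, so the percent identity is 13/18 × 100 = 72.2%.

72.2%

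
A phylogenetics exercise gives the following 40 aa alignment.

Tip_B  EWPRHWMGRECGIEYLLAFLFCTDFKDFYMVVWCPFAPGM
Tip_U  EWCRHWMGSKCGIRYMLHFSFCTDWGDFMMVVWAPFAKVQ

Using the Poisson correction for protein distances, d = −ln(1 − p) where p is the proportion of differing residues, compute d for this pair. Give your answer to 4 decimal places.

Differing sites — 3:P/C; 9:R/S; 10:E/K; 14:E/R; 16:L/M; 18:A/H; 20:L/S; 25:F/W; 26:K/G; 29:Y/M; 34:C/A; 38:P/K; 39:G/V; 40:M/Q.
p = 14/40 = 0.350000.
d = −ln(1 − 0.350000) = −ln(0.650000) = 0.4308.

0.4308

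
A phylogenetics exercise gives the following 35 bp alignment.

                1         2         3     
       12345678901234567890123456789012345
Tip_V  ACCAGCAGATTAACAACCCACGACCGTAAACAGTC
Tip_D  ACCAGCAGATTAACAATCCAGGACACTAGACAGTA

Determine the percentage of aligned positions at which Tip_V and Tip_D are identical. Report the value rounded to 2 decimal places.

82.86%

Mismatches occur at site 17 (C/T), site 21 (C/G), site 25 (C/A), site 26 (G/C), site 29 (A/G), site 35 (C/A).
29 of the 35 sites match, so the percent identity is 29/35 × 100 = 82.86%.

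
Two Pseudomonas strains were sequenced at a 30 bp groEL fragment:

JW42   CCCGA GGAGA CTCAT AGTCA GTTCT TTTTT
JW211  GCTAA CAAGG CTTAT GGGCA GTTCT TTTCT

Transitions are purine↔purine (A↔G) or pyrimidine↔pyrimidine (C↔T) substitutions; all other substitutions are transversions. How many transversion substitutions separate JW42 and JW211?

Mismatches occur at site 1 (C↔G, transversion), site 3 (C↔T, transition), site 4 (G↔A, transition), site 6 (G↔C, transversion), site 7 (G↔A, transition), site 10 (A↔G, transition), site 13 (C↔T, transition), site 16 (A↔G, transition), site 18 (T↔G, transversion), site 29 (T↔C, transition).
Of the 10 differences, 7 transitions and 3 transversions, so the answer is 3.

3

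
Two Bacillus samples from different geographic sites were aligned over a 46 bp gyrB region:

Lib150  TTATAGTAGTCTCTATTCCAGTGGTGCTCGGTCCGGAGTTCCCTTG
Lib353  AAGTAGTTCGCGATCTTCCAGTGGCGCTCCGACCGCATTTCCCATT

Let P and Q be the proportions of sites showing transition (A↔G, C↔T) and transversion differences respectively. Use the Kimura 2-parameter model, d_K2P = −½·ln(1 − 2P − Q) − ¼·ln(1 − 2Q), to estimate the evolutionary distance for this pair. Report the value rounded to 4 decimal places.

Mismatches occur at site 1 (T/A, transversion), site 2 (T/A, transversion), site 3 (A/G, transition), site 8 (A/T, transversion), site 9 (G/C, transversion), site 10 (T/G, transversion), site 12 (T/G, transversion), site 13 (C/A, transversion), site 15 (A/C, transversion), site 25 (T/C, transition), site 30 (G/C, transversion), site 32 (T/A, transversion), site 36 (G/C, transversion), site 38 (G/T, transversion), site 44 (T/A, transversion), site 46 (G/T, transversion).
Of the 16 differences, 2 transitions and 14 transversions over 46 sites: P = 2/46 = 0.043478, Q = 14/46 = 0.304348.
d = −0.5·ln(0.608696) − 0.25·ln(0.391304) = −0.5·(-0.496436) − 0.25·(-0.938271) = 0.4828.

0.4828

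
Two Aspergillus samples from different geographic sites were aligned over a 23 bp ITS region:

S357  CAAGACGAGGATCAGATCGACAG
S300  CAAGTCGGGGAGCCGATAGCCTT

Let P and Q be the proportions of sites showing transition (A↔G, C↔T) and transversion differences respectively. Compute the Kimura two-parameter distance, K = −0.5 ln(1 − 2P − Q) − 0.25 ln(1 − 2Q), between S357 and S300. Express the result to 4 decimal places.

Mismatches occur at site 5 (A→T, transversion), site 8 (A→G, transition), site 12 (T→G, transversion), site 14 (A→C, transversion), site 18 (C→A, transversion), site 20 (A→C, transversion), site 22 (A→T, transversion), site 23 (G→T, transversion).
Of the 8 differences, 1 transition and 7 transversions over 23 sites: P = 1/23 = 0.043478, Q = 7/23 = 0.304348.
d = −0.5·ln(0.608696) − 0.25·ln(0.391304) = −0.5·(-0.496436) − 0.25·(-0.938271) = 0.4828.

0.4828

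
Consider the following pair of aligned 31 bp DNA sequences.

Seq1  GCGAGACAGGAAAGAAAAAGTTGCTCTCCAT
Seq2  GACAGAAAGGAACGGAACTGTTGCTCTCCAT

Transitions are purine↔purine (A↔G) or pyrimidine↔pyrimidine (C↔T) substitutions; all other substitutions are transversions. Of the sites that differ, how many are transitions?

The sequences differ at positions 2 (C/A, transversion), 3 (G/C, transversion), 7 (C/A, transversion), 13 (A/C, transversion), 15 (A/G, transition), 18 (A/C, transversion), 19 (A/T, transversion).
Of the 7 differences, 1 transition and 6 transversions, so the answer is 1.

1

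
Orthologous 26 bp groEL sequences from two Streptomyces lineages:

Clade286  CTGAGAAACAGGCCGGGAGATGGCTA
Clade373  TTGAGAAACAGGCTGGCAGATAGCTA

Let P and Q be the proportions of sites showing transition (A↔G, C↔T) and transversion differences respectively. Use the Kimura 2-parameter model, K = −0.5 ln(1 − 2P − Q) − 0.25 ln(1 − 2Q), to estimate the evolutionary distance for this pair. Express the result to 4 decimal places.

The sequences differ at positions 1 (C/T, transition), 14 (C/T, transition), 17 (G/C, transversion), 22 (G/A, transition).
Of the 4 differences, 3 transitions and 1 transversion over 26 sites: P = 3/26 = 0.115385, Q = 1/26 = 0.038462.
d = −0.5·ln(0.730768) − 0.25·ln(0.923076) = −0.5·(-0.313659) − 0.25·(-0.080044) = 0.1768.

0.1768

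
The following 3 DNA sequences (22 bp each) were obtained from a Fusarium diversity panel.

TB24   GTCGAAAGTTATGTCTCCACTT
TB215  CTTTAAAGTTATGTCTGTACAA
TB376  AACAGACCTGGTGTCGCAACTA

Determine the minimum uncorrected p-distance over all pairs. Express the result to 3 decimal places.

Pairwise Hamming distances:
  TB24 vs TB215: 7
  TB24 vs TB376: 11
  TB215 vs TB376: 13
The smallest is 7 mismatches, between TB24 and TB215; p = 7/22 = 0.318.

0.318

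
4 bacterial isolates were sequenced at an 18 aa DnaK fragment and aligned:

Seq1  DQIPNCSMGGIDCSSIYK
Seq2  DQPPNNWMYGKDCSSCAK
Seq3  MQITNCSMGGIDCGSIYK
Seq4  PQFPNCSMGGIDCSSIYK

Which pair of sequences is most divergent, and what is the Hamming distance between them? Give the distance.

Pairwise Hamming distances:
  Seq1 vs Seq2: 7
  Seq1 vs Seq3: 3
  Seq1 vs Seq4: 2
  Seq2 vs Seq3: 10
  Seq2 vs Seq4: 8
  Seq3 vs Seq4: 4
The largest is 10, between Seq2 and Seq3.

10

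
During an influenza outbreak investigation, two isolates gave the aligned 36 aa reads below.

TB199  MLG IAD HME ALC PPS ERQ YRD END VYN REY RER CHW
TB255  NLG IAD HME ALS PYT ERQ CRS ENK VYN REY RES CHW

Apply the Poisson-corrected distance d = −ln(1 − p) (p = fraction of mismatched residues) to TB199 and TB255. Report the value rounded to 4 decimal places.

0.2513

The sequences differ at positions 1 (M/N), 12 (C/S), 14 (P/Y), 15 (S/T), 19 (Y/C), 21 (D/S), 24 (D/K), 33 (R/S).
p = 8/36 = 0.222222.
d = −ln(1 − 0.222222) = −ln(0.777778) = 0.2513.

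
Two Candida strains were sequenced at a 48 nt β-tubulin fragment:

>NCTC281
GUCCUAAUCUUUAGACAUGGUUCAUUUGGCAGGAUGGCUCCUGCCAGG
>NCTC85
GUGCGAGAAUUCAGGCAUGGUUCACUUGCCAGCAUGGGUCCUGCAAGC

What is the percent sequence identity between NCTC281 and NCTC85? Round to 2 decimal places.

72.92%

Differing sites — 3:C/G; 5:U/G; 7:A/G; 8:U/A; 9:C/A; 12:U/C; 15:A/G; 25:U/C; 29:G/C; 33:G/C; 38:C/G; 45:C/A; 48:G/C.
35 of the 48 sites match, so the percent identity is 35/48 × 100 = 72.92%.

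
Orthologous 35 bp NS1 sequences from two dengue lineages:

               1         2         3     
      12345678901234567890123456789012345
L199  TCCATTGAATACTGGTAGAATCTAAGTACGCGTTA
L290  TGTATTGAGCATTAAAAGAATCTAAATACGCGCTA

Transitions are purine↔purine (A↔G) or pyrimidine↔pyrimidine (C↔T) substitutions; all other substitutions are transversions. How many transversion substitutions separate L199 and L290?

Differing sites — 2:C/G (Tv); 3:C/T (Ti); 9:A/G (Ti); 10:T/C (Ti); 12:C/T (Ti); 14:G/A (Ti); 15:G/A (Ti); 16:T/A (Tv); 26:G/A (Ti); 33:T/C (Ti).
Of the 10 differences, 8 transitions and 2 transversions, so the answer is 2.

2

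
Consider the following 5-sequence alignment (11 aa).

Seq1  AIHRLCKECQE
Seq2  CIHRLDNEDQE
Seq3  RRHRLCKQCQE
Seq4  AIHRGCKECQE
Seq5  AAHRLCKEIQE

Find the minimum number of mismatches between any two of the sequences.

1

Pairwise Hamming distances:
  Seq1 vs Seq2: 4
  Seq1 vs Seq3: 3
  Seq1 vs Seq4: 1
  Seq1 vs Seq5: 2
  Seq2 vs Seq3: 6
  Seq2 vs Seq4: 5
  Seq2 vs Seq5: 5
  Seq3 vs Seq4: 4
  Seq3 vs Seq5: 4
  Seq4 vs Seq5: 3
The smallest is 1, between Seq1 and Seq4.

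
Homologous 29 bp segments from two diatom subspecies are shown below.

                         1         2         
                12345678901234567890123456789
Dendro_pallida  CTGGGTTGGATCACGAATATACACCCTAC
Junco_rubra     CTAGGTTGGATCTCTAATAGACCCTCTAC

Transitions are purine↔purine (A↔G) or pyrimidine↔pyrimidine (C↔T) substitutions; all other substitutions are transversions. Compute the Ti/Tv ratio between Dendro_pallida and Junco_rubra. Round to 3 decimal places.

0.500

Differing sites — 3:G/A (Ti); 13:A/T (Tv); 15:G/T (Tv); 20:T/G (Tv); 23:A/C (Tv); 25:C/T (Ti).
Of the 6 differences, 2 transitions and 4 transversions, so Ti/Tv = 2/4 = 0.500.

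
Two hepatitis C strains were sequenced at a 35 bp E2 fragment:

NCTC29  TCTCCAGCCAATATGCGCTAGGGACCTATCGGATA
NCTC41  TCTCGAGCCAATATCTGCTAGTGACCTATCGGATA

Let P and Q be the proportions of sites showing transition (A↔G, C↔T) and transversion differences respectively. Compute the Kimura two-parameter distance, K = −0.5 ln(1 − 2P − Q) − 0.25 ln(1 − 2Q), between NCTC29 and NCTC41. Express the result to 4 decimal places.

0.1241

Differing sites — 5:C/G (Tv); 15:G/C (Tv); 16:C/T (Ti); 22:G/T (Tv).
Of the 4 differences, 1 transition and 3 transversions over 35 sites: P = 1/35 = 0.028571, Q = 3/35 = 0.085714.
d = −0.5·ln(0.857144) − 0.25·ln(0.828572) = −0.5·(-0.154149) − 0.25·(-0.188052) = 0.1241.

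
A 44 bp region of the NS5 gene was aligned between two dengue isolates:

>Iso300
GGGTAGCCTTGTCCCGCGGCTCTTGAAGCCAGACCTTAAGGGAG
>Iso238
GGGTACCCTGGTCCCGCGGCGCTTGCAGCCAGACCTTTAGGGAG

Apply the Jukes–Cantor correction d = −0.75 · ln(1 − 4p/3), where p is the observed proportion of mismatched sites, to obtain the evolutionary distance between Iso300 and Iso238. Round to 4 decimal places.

0.1232

Differing sites — 6:G/C; 10:T/G; 21:T/G; 26:A/C; 38:A/T.
p = 5/44 = 0.113636.
d = −0.75 · ln(1 − (4/3)·0.113636) = −0.75 · ln(0.848485) = −0.75 · (-0.164303) = 0.1232.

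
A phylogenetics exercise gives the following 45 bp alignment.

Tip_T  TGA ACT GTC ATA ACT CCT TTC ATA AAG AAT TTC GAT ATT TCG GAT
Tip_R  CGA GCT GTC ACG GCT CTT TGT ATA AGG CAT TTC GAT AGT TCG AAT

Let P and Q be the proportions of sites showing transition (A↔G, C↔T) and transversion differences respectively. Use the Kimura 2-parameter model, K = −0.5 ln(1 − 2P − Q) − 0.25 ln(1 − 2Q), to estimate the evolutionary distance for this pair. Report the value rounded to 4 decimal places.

0.3501

The sequences differ at positions 1 (T/C, transition), 4 (A/G, transition), 11 (T/C, transition), 12 (A/G, transition), 13 (A/G, transition), 17 (C/T, transition), 20 (T/G, transversion), 21 (C/T, transition), 26 (A/G, transition), 28 (A/C, transversion), 38 (T/G, transversion), 43 (G/A, transition).
Of the 12 differences, 9 transitions and 3 transversions over 45 sites: P = 9/45 = 0.200000, Q = 3/45 = 0.066667.
d = −0.5·ln(0.533333) − 0.25·ln(0.866666) = −0.5·(-0.628609) − 0.25·(-0.143102) = 0.3501.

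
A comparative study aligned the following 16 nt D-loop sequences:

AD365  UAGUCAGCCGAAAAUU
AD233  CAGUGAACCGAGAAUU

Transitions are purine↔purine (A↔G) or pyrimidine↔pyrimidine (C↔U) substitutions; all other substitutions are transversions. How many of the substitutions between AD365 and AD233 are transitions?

Mismatches occur at site 1 (U↔C, transition), site 5 (C↔G, transversion), site 7 (G↔A, transition), site 12 (A↔G, transition).
Of the 4 differences, 3 transitions and 1 transversion, so the answer is 3.

3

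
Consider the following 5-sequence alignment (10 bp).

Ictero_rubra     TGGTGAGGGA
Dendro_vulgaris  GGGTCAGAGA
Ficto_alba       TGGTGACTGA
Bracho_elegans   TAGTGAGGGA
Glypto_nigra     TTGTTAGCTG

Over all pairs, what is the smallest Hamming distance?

Pairwise Hamming distances:
  Ictero_rubra vs Dendro_vulgaris: 3
  Ictero_rubra vs Ficto_alba: 2
  Ictero_rubra vs Bracho_elegans: 1
  Ictero_rubra vs Glypto_nigra: 5
  Dendro_vulgaris vs Ficto_alba: 4
  Dendro_vulgaris vs Bracho_elegans: 4
  Dendro_vulgaris vs Glypto_nigra: 6
  Ficto_alba vs Bracho_elegans: 3
  Ficto_alba vs Glypto_nigra: 6
  Bracho_elegans vs Glypto_nigra: 5
The smallest is 1, between Ictero_rubra and Bracho_elegans.

1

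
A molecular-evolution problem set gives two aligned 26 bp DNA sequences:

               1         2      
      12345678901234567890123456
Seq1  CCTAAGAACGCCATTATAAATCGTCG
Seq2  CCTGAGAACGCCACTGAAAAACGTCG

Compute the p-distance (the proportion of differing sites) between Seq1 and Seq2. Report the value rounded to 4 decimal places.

Differing sites — 4:A/G; 14:T/C; 16:A/G; 17:T/A; 21:T/A.
There are 5 differences over 26 sites, so p = 5/26 = 0.1923.

0.1923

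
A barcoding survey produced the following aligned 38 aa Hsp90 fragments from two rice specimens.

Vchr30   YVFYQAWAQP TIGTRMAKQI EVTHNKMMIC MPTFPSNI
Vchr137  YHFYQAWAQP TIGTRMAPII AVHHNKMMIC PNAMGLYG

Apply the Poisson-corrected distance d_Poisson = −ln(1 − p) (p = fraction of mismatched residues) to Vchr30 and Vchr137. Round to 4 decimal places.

0.4187

Differing sites — 2:V/H; 18:K/P; 19:Q/I; 21:E/A; 23:T/H; 31:M/P; 32:P/N; 33:T/A; 34:F/M; 35:P/G; 36:S/L; 37:N/Y; 38:I/G.
p = 13/38 = 0.342105.
d = −ln(1 − 0.342105) = −ln(0.657895) = 0.4187.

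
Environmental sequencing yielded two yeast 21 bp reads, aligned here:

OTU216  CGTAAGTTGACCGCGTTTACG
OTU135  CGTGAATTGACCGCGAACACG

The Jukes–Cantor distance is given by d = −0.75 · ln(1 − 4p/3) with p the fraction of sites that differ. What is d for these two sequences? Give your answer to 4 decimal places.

0.2865

Mismatches occur at site 4 (A↔G), site 6 (G↔A), site 16 (T↔A), site 17 (T↔A), site 18 (T↔C).
p = 5/21 = 0.238095.
d = −0.75 · ln(1 − (4/3)·0.238095) = −0.75 · ln(0.682540) = −0.75 · (-0.381934) = 0.2865.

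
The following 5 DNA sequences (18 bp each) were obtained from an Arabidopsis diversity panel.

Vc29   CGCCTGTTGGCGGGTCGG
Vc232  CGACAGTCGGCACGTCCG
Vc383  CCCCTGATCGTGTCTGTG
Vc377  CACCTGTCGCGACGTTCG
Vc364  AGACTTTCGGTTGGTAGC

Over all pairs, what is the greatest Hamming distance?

13

Pairwise Hamming distances:
  Vc29 vs Vc232: 6
  Vc29 vs Vc383: 8
  Vc29 vs Vc377: 8
  Vc29 vs Vc364: 8
  Vc232 vs Vc383: 12
  Vc232 vs Vc377: 6
  Vc232 vs Vc364: 9
  Vc383 vs Vc377: 11
  Vc383 vs Vc364: 13
  Vc377 vs Vc364: 11
The largest is 13, between Vc383 and Vc364.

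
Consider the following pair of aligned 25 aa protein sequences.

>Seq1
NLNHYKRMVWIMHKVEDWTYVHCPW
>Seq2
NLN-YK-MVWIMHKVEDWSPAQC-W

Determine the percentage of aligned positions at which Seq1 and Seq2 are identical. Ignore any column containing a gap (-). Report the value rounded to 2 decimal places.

81.82%

Excluding the 3 gap columns leaves 22 comparable sites.
Differing sites — 19:T/S; 20:Y/P; 21:V/A; 22:H/Q.
18 of the 22 comparable sites match, so the percent identity is 18/22 × 100 = 81.82%.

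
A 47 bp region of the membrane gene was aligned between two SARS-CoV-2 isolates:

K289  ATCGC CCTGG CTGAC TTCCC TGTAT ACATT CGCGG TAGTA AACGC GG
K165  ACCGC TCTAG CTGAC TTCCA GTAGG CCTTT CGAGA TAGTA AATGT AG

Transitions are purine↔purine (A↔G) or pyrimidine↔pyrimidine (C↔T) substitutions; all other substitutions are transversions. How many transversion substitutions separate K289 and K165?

8

Differing sites — 2:T/C (Ti); 6:C/T (Ti); 9:G/A (Ti); 20:C/A (Tv); 21:T/G (Tv); 22:G/T (Tv); 23:T/A (Tv); 24:A/G (Ti); 25:T/G (Tv); 26:A/C (Tv); 28:A/T (Tv); 33:C/A (Tv); 35:G/A (Ti); 43:C/T (Ti); 45:C/T (Ti); 46:G/A (Ti).
Of the 16 differences, 8 transitions and 8 transversions, so the answer is 8.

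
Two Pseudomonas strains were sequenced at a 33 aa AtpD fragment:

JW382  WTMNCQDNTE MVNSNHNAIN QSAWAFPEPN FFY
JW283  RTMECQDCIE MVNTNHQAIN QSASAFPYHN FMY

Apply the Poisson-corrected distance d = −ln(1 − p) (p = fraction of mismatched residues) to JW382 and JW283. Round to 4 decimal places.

0.3610

The sequences differ at positions 1 (W/R), 4 (N/E), 8 (N/C), 9 (T/I), 14 (S/T), 17 (N/Q), 24 (W/S), 28 (E/Y), 29 (P/H), 32 (F/M).
p = 10/33 = 0.303030.
d = −ln(1 − 0.303030) = −ln(0.696970) = 0.3610.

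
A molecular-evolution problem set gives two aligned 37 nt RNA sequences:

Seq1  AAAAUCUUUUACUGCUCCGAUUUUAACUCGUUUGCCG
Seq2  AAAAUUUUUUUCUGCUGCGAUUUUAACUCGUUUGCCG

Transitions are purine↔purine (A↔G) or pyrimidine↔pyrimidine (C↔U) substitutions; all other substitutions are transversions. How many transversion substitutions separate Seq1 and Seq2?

The sequences differ at positions 6 (C/U, transition), 11 (A/U, transversion), 17 (C/G, transversion).
Of the 3 differences, 1 transition and 2 transversions, so the answer is 2.

2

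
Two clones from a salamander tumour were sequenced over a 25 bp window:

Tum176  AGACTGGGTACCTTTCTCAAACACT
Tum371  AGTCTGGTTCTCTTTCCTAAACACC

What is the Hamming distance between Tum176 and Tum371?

Differing sites — 3:A/T; 8:G/T; 10:A/C; 11:C/T; 17:T/C; 18:C/T; 25:T/C.
That gives 7 mismatches out of 25 aligned sites, so the Hamming distance is 7.

7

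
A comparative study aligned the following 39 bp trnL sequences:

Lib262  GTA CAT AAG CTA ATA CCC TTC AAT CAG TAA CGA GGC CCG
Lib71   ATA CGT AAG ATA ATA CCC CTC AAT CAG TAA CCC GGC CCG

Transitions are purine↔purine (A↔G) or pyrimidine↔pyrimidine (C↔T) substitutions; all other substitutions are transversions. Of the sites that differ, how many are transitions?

The sequences differ at positions 1 (G/A, transition), 5 (A/G, transition), 10 (C/A, transversion), 19 (T/C, transition), 32 (G/C, transversion), 33 (A/C, transversion).
Of the 6 differences, 3 transitions and 3 transversions, so the answer is 3.

3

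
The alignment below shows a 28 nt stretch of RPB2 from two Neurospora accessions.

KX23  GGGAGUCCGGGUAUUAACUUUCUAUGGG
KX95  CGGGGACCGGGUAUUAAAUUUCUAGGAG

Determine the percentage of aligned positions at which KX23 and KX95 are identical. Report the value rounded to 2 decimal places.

Differing sites — 1:G/C; 4:A/G; 6:U/A; 18:C/A; 25:U/G; 27:G/A.
22 of the 28 sites match, so the percent identity is 22/28 × 100 = 78.57%.

78.57%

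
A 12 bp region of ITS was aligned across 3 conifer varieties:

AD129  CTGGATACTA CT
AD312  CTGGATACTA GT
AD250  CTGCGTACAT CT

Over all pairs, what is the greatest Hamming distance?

Pairwise Hamming distances:
  AD129 vs AD312: 1
  AD129 vs AD250: 4
  AD312 vs AD250: 5
The largest is 5, between AD312 and AD250.

5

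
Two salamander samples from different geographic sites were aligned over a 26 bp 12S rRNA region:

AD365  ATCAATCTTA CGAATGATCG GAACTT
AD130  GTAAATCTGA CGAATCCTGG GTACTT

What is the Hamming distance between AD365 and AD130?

7

Mismatches occur at site 1 (A/G), site 3 (C/A), site 9 (T/G), site 16 (G/C), site 17 (A/C), site 19 (C/G), site 22 (A/T).
That gives 7 mismatches out of 26 aligned sites, so the Hamming distance is 7.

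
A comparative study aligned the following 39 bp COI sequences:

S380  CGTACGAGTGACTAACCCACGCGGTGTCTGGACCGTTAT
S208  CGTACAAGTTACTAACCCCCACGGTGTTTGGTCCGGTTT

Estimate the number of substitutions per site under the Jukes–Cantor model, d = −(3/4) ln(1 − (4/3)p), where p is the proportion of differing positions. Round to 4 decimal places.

0.2396

The sequences differ at positions 6 (G/A), 10 (G/T), 19 (A/C), 21 (G/A), 28 (C/T), 32 (A/T), 36 (T/G), 38 (A/T).
p = 8/39 = 0.205128.
d = −0.75 · ln(1 − (4/3)·0.205128) = −0.75 · ln(0.726496) = −0.75 · (-0.319522) = 0.2396.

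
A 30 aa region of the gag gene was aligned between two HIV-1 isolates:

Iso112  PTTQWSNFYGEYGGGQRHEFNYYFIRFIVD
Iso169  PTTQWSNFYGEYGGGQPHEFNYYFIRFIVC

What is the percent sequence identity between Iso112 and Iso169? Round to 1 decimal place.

Differing sites — 17:R/P; 30:D/C.
28 of the 30 sites match, so the percent identity is 28/30 × 100 = 93.3%.

93.3%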